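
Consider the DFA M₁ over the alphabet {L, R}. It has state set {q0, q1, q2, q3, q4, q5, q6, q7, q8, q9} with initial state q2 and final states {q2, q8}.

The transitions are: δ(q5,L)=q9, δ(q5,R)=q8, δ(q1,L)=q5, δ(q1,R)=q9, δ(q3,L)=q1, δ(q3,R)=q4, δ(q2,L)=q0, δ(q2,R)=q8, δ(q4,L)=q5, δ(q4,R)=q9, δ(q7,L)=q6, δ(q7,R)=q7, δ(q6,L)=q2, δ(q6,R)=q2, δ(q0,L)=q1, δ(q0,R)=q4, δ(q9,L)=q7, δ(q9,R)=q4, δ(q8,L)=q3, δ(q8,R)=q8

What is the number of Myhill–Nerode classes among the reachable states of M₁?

7

All states are reachable from the start state.
Start with accepting vs non-accepting: {q2,q8} | {q0,q1,q3,q4,q5,q6,q7,q9}.
Split {q0,q1,q3,q4,q5,q6,q7,q9} by δ(·,L) → {q0,q1,q3,q4,q5,q7,q9} and {q6}.
Split {q0,q1,q3,q4,q5,q7,q9} by δ(·,L) → {q0,q1,q3,q4,q5,q9} and {q7}.
Split {q0,q1,q3,q4,q5,q9} by δ(·,L) → {q0,q1,q3,q4,q5} and {q9}.
Refine {q0,q1,q3,q4,q5} on symbol L: members go to different blocks, giving {q0,q1,q3,q4} and {q5}.
Refine {q0,q1,q3,q4} on symbol L: members go to different blocks, giving {q0,q3} and {q1,q4}.
No further refinement is possible. Final partition (7 blocks): {q2,q8} | {q0,q3} | {q6} | {q7} | {q9} | {q5} | {q1,q4}.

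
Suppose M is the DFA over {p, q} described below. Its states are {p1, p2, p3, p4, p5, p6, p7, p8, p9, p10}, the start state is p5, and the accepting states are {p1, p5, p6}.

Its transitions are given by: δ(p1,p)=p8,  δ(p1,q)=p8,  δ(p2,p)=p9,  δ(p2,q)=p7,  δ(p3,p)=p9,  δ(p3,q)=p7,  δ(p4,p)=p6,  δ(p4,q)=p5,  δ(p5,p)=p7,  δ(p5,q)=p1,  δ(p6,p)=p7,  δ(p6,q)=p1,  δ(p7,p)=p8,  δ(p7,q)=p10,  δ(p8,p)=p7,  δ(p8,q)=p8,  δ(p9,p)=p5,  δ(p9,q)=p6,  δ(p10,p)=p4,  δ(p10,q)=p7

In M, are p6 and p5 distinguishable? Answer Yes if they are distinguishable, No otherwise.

No

States {p2,p3,p9} cannot be reached from the start state, so discard them.
Start with accepting vs non-accepting: {p1,p5,p6} | {p4,p7,p8,p10}.
Split {p1,p5,p6} by δ(·,q) → {p5,p6} and {p1}.
Refine {p4,p7,p8,p10} on symbol p: members go to different blocks, giving {p7,p8,p10} and {p4}.
On input p, block {p7,p8,p10} splits into {p7,p8} and {p10}.
Refine {p7,p8} on symbol q: members go to different blocks, giving {p7} and {p8}.
The partition is now stable with 6 blocks: {p5,p6} | {p7} | {p1} | {p4} | {p10} | {p8}.
p6 and p5 lie in the same block of the stable partition, so they are equivalent — no string distinguishes them.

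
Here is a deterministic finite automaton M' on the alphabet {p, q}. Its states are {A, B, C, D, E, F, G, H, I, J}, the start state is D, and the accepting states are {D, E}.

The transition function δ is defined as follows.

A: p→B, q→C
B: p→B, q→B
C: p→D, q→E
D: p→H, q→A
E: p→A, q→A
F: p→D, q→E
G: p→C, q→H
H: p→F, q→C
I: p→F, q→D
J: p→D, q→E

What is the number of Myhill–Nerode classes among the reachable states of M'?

6

States {G,I,J} cannot be reached from the start state, so discard them.
Initial partition by acceptance: {D,E} | {A,B,C,F,H}.
Refine {A,B,C,F,H} on symbol p: members go to different blocks, giving {A,B,H} and {C,F}.
Split {A,B,H} by δ(·,p) → {A,B} and {H}.
Refine {D,E} on symbol p: members go to different blocks, giving {D} and {E}.
On input q, block {A,B} splits into {A} and {B}.
No further refinement is possible. Final partition (6 blocks): {D} | {A} | {C,F} | {H} | {E} | {B}.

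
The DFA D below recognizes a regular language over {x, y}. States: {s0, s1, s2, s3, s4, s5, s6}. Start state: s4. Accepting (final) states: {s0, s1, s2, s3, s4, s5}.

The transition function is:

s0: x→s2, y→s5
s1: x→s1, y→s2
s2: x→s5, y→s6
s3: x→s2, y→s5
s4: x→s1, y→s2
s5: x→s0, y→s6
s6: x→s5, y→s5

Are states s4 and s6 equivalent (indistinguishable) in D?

No

First remove the unreachable states {s3}; 6 states remain.
Start with accepting vs non-accepting: {s0,s1,s2,s4,s5} | {s6}.
On input y, block {s0,s1,s2,s4,s5} splits into {s0,s1,s4} and {s2,s5}.
Refine {s0,s1,s4} on symbol x: members go to different blocks, giving {s1,s4} and {s0}.
Split {s2,s5} by δ(·,x) → {s2} and {s5}.
No further refinement is possible. Final partition (5 blocks): {s1,s4} | {s6} | {s2} | {s0} | {s5}.
s4 and s6 end up in different blocks, so they are distinguishable. For instance, the string 'ε' is accepted from only s4.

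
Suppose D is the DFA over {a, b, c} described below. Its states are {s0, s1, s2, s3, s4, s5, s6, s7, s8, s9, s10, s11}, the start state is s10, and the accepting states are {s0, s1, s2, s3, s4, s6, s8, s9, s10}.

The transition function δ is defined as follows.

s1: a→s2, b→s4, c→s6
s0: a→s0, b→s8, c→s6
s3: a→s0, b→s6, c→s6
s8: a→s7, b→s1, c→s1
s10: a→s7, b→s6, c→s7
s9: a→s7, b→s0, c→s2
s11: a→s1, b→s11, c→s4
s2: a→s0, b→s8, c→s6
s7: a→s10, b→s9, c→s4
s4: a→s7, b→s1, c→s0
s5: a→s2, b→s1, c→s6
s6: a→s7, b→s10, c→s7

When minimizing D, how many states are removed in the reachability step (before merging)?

3

No path from s10 leads to s3, s5, s11; the other 9 states are all reachable.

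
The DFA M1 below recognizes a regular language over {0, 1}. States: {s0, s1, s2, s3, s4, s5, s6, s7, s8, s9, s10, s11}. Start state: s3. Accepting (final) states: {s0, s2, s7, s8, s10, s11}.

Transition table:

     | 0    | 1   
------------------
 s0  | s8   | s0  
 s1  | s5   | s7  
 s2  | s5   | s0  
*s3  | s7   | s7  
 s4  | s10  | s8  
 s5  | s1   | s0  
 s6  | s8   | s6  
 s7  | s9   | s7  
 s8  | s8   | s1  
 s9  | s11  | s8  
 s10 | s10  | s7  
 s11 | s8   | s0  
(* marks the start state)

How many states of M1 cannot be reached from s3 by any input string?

4

BFS from s3 reaches {s0, s1, s3, s5, s7, s8, s9, s11}; the 4 state(s) s2, s4, s6, s10 are never visited.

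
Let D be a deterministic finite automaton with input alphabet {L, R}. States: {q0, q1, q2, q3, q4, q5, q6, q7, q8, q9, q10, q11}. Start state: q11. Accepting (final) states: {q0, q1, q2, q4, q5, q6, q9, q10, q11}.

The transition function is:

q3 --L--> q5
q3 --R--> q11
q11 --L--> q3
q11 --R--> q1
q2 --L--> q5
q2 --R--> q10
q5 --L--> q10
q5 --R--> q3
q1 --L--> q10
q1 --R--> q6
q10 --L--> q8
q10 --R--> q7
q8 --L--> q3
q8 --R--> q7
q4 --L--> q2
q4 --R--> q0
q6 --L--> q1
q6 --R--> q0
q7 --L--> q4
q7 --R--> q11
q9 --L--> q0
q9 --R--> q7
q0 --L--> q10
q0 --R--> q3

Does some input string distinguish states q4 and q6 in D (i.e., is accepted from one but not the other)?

States {q9} cannot be reached from the start state, so discard them.
Start with accepting vs non-accepting: {q0,q1,q2,q4,q5,q6,q10,q11} | {q3,q7,q8}.
Refine {q0,q1,q2,q4,q5,q6,q10,q11} on symbol L: members go to different blocks, giving {q0,q1,q2,q4,q5,q6} and {q10,q11}.
Refine {q0,q1,q2,q4,q5,q6} on symbol L: members go to different blocks, giving {q0,q1,q5} and {q2,q4,q6}.
Refine {q0,q1,q5} on symbol R: members go to different blocks, giving {q0,q5} and {q1}.
On input L, block {q3,q7,q8} splits into {q3} and {q7} and {q8}.
Refine {q10,q11} on symbol L: members go to different blocks, giving {q10} and {q11}.
Refine {q2,q4,q6} on symbol L: members go to different blocks, giving {q2} and {q4} and {q6}.
No further refinement is possible. Final partition (10 blocks): {q0,q5} | {q3} | {q10} | {q2} | {q1} | {q7} | {q8} | {q11} | {q4} | {q6}.
q4 and q6 end up in different blocks, so they are distinguishable. For instance, the string 'LLL' is accepted from only q4.

Yes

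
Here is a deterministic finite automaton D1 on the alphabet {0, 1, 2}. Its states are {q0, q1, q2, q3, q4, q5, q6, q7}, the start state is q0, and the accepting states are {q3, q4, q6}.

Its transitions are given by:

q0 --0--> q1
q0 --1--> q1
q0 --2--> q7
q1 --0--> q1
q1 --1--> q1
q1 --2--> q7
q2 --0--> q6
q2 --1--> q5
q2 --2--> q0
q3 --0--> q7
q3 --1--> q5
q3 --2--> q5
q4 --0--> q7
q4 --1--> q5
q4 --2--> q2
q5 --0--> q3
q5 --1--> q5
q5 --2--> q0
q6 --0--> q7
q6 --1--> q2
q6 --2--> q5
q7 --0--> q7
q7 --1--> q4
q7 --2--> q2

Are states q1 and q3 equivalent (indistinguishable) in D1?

All states are reachable from the start state.
Initial partition by acceptance: {q3,q4,q6} | {q0,q1,q2,q5,q7}.
On input 0, block {q0,q1,q2,q5,q7} splits into {q0,q1,q7} and {q2,q5}.
On input 1, block {q0,q1,q7} splits into {q0,q1} and {q7}.
No further refinement is possible. Final partition (4 blocks): {q3,q4,q6} | {q0,q1} | {q2,q5} | {q7}.
q1 and q3 end up in different blocks, so they are distinguishable. For instance, the string 'ε' is accepted from only q3.

No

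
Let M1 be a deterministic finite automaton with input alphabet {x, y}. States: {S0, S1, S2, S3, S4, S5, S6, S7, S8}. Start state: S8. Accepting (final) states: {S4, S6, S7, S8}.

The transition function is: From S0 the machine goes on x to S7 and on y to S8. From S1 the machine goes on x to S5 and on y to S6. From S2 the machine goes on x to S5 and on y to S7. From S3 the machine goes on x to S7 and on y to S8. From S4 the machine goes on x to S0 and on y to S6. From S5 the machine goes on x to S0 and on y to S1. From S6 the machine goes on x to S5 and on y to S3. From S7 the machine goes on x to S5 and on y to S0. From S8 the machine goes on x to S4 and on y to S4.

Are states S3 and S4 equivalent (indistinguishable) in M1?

No

States {S2} cannot be reached from the start state, so discard them.
Initial partition by acceptance: {S4,S6,S7,S8} | {S0,S1,S3,S5}.
Split {S4,S6,S7,S8} by δ(·,x) → {S4,S6,S7} and {S8}.
On input y, block {S4,S6,S7} splits into {S6,S7} and {S4}.
On input x, block {S0,S1,S3,S5} splits into {S0,S3} and {S1,S5}.
Split {S1,S5} by δ(·,x) → {S1} and {S5}.
Stable partition: {S6,S7} | {S0,S3} | {S8} | {S4} | {S1} | {S5} — 6 equivalence classes.
S3 and S4 end up in different blocks, so they are distinguishable. For instance, the string 'ε' is accepted from only S4.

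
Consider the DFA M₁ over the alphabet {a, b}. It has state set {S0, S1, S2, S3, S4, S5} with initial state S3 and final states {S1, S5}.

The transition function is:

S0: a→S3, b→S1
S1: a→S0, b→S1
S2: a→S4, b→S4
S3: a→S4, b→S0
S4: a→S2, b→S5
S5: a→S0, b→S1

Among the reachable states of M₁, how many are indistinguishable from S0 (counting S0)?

2

P0 = {S1,S5} | {S0,S2,S3,S4}.
Refine {S0,S2,S3,S4} on symbol b: members go to different blocks, giving {S0,S4} and {S2,S3}.
The partition is now stable with 3 blocks: {S1,S5} | {S0,S4} | {S2,S3}.
State S0 belongs to the block {S0,S4}, which has 2 states.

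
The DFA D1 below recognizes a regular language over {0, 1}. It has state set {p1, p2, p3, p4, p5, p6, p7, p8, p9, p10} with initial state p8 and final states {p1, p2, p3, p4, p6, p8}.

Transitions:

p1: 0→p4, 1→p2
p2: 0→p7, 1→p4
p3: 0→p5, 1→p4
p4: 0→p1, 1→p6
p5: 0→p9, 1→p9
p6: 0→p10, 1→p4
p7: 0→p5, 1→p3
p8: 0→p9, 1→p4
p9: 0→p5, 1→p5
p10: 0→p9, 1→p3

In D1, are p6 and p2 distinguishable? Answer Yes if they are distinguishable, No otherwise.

Every state is reachable, so we keep all 10.
Start with accepting vs non-accepting: {p1,p2,p3,p4,p6,p8} | {p5,p7,p9,p10}.
Refine {p1,p2,p3,p4,p6,p8} on symbol 0: members go to different blocks, giving {p2,p3,p6,p8} and {p1,p4}.
Refine {p5,p7,p9,p10} on symbol 1: members go to different blocks, giving {p5,p9} and {p7,p10}.
On input 0, block {p2,p3,p6,p8} splits into {p2,p6} and {p3,p8}.
The partition is now stable with 5 blocks: {p2,p6} | {p5,p9} | {p1,p4} | {p7,p10} | {p3,p8}.
p6 and p2 lie in the same block of the stable partition, so they are equivalent — no string distinguishes them.

No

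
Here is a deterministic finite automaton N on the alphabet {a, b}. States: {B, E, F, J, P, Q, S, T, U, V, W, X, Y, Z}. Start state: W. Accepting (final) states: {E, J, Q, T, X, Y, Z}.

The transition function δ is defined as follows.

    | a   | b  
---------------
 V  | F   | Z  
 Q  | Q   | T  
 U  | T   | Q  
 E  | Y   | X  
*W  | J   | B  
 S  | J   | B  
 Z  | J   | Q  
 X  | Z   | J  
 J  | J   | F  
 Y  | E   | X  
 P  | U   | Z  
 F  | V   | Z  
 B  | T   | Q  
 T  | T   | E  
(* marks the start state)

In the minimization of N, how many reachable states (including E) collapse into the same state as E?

2

First remove the unreachable states {P,S,U}; 11 states remain.
P0 = {E,J,Q,T,X,Y,Z} | {B,F,V,W}.
Split {E,J,Q,T,X,Y,Z} by δ(·,b) → {E,Q,T,X,Y,Z} and {J}.
On input a, block {E,Q,T,X,Y,Z} splits into {E,Q,T,X,Y} and {Z}.
Refine {E,Q,T,X,Y} on symbol a: members go to different blocks, giving {E,Q,T,Y} and {X}.
Refine {E,Q,T,Y} on symbol b: members go to different blocks, giving {E,Y} and {Q,T}.
Split {B,F,V,W} by δ(·,a) → {F,V} and {W} and {B}.
Split {Q,T} by δ(·,b) → {T} and {Q}.
The partition is now stable with 9 blocks: {E,Y} | {F,V} | {J} | {Z} | {X} | {T} | {W} | {B} | {Q}.
The equivalence class containing E is {E,Y}, of size 2.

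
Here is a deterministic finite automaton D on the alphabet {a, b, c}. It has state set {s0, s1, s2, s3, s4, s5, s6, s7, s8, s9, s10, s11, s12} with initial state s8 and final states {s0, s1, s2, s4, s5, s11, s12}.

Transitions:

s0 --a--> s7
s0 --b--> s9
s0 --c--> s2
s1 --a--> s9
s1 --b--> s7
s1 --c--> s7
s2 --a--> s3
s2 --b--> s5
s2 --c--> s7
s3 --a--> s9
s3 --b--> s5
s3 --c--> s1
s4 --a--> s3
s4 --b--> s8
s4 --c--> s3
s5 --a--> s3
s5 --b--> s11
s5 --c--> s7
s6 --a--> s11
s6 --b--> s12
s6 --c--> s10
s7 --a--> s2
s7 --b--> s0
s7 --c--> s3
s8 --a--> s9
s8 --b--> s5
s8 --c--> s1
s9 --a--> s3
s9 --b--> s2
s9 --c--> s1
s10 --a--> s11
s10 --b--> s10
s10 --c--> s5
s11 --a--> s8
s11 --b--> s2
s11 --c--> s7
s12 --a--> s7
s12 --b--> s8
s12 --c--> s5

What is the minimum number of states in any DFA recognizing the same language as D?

5

First remove the unreachable states {s4,s6,s10,s12}; 9 states remain.
P0 = {s0,s1,s2,s5,s11} | {s3,s7,s8,s9}.
Refine {s0,s1,s2,s5,s11} on symbol b: members go to different blocks, giving {s2,s5,s11} and {s0,s1}.
Split {s3,s7,s8,s9} by δ(·,a) → {s3,s8,s9} and {s7}.
Split {s0,s1} by δ(·,a) → {s0} and {s1}.
No further refinement is possible. Final partition (5 blocks): {s2,s5,s11} | {s3,s8,s9} | {s0} | {s7} | {s1}.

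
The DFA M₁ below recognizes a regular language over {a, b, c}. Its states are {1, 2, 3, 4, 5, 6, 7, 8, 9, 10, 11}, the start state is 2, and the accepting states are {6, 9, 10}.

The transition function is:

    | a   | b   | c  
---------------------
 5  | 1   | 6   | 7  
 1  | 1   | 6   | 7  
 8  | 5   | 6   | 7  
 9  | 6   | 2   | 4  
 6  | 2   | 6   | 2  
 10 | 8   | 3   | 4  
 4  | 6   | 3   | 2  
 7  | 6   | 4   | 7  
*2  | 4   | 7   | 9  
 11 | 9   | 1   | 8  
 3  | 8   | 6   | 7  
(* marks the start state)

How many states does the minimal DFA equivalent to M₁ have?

Reachable states from the start: {1,2,3,4,5,6,7,8,9}. Unreachable: {10,11} — drop them.
Start with accepting vs non-accepting: {6,9} | {1,2,3,4,5,7,8}.
On input a, block {6,9} splits into {6} and {9}.
Refine {1,2,3,4,5,7,8} on symbol a: members go to different blocks, giving {1,2,3,5,8} and {4,7}.
Split {1,2,3,5,8} by δ(·,a) → {1,3,5,8} and {2}.
Split {4,7} by δ(·,b) → {4} and {7}.
No further refinement is possible. Final partition (6 blocks): {6} | {1,3,5,8} | {9} | {4} | {2} | {7}.

6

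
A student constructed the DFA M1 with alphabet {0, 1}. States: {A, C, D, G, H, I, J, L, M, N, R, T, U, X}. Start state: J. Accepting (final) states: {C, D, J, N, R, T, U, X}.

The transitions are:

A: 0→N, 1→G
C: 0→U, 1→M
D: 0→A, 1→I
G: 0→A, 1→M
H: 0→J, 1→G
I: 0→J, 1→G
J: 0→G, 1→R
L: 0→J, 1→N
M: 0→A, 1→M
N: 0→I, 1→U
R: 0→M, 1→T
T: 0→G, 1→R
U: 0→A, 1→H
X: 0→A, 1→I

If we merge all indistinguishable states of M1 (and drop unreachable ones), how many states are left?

Reachable states from the start: {A,G,H,I,J,M,N,R,T,U}. Unreachable: {C,D,L,X} — drop them.
P0 = {J,N,R,T,U} | {A,G,H,I,M}.
On input 1, block {J,N,R,T,U} splits into {J,N,R,T} and {U}.
Refine {J,N,R,T} on symbol 1: members go to different blocks, giving {J,R,T} and {N}.
Split {A,G,H,I,M} by δ(·,0) → {G,M} and {H,I} and {A}.
The partition is now stable with 6 blocks: {J,R,T} | {G,M} | {U} | {N} | {H,I} | {A}.

6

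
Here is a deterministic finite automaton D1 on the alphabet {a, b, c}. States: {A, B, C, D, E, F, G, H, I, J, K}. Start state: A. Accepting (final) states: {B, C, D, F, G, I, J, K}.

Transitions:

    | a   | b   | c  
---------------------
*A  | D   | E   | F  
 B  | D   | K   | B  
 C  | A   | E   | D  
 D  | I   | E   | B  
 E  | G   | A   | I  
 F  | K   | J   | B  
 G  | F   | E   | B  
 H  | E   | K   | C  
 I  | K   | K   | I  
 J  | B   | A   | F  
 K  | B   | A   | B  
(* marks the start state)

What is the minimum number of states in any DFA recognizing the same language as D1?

3

Reachable states from the start: {A,B,D,E,F,G,I,J,K}. Unreachable: {C,H} — drop them.
Start with accepting vs non-accepting: {B,D,F,G,I,J,K} | {A,E}.
On input b, block {B,D,F,G,I,J,K} splits into {D,G,J,K} and {B,F,I}.
The partition is now stable with 3 blocks: {D,G,J,K} | {A,E} | {B,F,I}.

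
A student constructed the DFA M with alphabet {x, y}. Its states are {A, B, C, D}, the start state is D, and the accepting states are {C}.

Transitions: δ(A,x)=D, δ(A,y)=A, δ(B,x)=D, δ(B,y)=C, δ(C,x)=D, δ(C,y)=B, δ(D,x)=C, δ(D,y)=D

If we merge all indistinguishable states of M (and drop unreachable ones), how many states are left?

First remove the unreachable states {A}; 3 states remain.
Initial partition by acceptance: {C} | {B,D}.
On input x, block {B,D} splits into {B} and {D}.
No further refinement is possible. Final partition (3 blocks): {C} | {B} | {D}.

3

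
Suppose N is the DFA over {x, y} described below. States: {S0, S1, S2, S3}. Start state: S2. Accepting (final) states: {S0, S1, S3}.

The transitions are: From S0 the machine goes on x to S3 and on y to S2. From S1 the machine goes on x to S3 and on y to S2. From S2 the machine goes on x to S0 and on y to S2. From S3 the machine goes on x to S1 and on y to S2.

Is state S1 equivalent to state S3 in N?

Yes

P0 = {S0,S1,S3} | {S2}.
Stable partition: {S0,S1,S3} | {S2} — 2 equivalence classes.
S1 and S3 lie in the same block of the stable partition, so they are equivalent — no string distinguishes them.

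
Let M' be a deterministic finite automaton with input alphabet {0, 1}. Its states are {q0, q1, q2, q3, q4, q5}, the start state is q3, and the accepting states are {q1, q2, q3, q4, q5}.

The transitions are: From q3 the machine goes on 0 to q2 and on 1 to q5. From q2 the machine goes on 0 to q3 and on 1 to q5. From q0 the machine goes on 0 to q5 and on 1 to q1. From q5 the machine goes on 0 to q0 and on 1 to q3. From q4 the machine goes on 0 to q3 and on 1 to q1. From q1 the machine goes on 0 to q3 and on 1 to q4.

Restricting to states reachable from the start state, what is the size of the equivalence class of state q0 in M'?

1

Initial partition by acceptance: {q1,q2,q3,q4,q5} | {q0}.
Split {q1,q2,q3,q4,q5} by δ(·,0) → {q1,q2,q3,q4} and {q5}.
Refine {q1,q2,q3,q4} on symbol 1: members go to different blocks, giving {q1,q4} and {q2,q3}.
The partition is now stable with 4 blocks: {q1,q4} | {q0} | {q5} | {q2,q3}.
State q0 belongs to the block {q0}, which has 1 states.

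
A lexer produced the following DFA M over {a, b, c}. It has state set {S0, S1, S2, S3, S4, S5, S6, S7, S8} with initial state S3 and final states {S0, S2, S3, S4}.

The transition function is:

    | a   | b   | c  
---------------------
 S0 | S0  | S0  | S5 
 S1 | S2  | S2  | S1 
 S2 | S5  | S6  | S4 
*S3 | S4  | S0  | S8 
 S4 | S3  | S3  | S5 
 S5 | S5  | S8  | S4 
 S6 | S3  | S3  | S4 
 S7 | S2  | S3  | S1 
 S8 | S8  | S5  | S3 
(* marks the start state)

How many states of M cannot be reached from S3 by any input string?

4

BFS from S3 reaches {S0, S3, S4, S5, S8}; the 4 state(s) S1, S2, S6, S7 are never visited.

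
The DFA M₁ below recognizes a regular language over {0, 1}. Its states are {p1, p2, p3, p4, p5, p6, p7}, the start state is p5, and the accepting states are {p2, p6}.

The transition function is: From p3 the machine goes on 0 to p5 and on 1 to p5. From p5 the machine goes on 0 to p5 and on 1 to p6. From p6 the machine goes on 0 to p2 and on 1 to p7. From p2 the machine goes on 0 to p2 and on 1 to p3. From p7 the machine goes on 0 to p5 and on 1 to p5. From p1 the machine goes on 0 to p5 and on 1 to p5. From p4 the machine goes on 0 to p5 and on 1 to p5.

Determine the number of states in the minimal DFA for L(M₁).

States {p1,p4} cannot be reached from the start state, so discard them.
P0 = {p2,p6} | {p3,p5,p7}.
Split {p3,p5,p7} by δ(·,1) → {p3,p7} and {p5}.
No further refinement is possible. Final partition (3 blocks): {p2,p6} | {p3,p7} | {p5}.

3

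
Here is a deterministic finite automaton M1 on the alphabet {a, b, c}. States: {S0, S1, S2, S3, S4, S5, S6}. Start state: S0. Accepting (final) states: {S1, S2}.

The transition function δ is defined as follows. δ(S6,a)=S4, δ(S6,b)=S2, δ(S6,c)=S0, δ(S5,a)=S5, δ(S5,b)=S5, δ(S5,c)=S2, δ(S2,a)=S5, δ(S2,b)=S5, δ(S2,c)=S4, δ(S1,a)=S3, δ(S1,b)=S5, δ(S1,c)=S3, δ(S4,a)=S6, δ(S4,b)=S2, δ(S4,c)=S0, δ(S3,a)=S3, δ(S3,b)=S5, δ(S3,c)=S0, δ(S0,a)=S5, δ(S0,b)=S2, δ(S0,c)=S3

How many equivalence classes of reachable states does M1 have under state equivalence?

First remove the unreachable states {S1}; 6 states remain.
P0 = {S2} | {S0,S3,S4,S5,S6}.
Refine {S0,S3,S4,S5,S6} on symbol b: members go to different blocks, giving {S0,S4,S6} and {S3,S5}.
Refine {S0,S4,S6} on symbol a: members go to different blocks, giving {S4,S6} and {S0}.
On input c, block {S3,S5} splits into {S3} and {S5}.
The partition is now stable with 5 blocks: {S2} | {S4,S6} | {S3} | {S0} | {S5}.

5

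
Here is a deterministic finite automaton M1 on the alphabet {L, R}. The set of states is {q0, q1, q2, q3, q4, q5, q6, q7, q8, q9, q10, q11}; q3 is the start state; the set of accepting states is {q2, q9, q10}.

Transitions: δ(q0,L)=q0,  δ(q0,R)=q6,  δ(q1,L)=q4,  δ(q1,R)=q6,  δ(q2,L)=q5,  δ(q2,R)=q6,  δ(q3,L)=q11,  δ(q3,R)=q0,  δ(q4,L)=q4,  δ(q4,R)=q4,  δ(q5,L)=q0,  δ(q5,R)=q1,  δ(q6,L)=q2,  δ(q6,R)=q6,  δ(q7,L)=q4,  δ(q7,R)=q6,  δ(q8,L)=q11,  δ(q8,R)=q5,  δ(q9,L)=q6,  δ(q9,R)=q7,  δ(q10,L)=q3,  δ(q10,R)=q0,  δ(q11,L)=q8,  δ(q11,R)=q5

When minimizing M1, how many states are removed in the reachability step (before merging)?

3

No path from q3 leads to q7, q9, q10; the other 9 states are all reachable.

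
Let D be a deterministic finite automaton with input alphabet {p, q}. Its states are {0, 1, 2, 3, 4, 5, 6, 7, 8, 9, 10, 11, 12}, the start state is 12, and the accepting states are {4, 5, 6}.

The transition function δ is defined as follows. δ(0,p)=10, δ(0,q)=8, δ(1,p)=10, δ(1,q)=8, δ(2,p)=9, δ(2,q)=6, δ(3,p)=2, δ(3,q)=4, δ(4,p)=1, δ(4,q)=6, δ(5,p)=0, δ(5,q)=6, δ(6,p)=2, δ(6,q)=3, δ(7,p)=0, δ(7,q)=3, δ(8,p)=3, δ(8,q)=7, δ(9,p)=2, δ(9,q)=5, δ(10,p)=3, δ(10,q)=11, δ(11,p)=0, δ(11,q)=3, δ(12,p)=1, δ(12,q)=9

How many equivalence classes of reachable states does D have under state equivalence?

7

Start with accepting vs non-accepting: {4,5,6} | {0,1,2,3,7,8,9,10,11,12}.
On input q, block {4,5,6} splits into {4,5} and {6}.
On input q, block {0,1,2,3,7,8,9,10,11,12} splits into {0,1,7,8,10,11,12} and {3,9} and {2}.
On input p, block {0,1,7,8,10,11,12} splits into {0,1,7,11,12} and {8,10}.
Refine {0,1,7,11,12} on symbol p: members go to different blocks, giving {7,11,12} and {0,1}.
The partition is now stable with 7 blocks: {4,5} | {7,11,12} | {6} | {3,9} | {2} | {8,10} | {0,1}.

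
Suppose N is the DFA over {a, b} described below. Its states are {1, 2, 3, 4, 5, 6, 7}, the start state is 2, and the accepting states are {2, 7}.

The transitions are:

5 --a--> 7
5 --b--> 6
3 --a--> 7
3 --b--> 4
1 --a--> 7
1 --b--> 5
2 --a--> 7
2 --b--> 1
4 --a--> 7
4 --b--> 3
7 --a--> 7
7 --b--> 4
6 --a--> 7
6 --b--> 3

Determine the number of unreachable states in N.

0

Every one of the 7 states is reachable from 2.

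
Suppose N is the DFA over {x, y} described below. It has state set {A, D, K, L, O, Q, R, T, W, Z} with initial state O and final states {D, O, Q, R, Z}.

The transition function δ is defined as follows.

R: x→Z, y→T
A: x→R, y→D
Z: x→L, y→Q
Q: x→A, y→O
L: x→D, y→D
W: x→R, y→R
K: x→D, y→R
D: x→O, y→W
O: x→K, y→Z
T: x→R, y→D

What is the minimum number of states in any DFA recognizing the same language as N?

All states are reachable from the start state.
Start with accepting vs non-accepting: {D,O,Q,R,Z} | {A,K,L,T,W}.
Split {D,O,Q,R,Z} by δ(·,x) → {O,Q,Z} and {D,R}.
The partition is now stable with 3 blocks: {O,Q,Z} | {A,K,L,T,W} | {D,R}.

3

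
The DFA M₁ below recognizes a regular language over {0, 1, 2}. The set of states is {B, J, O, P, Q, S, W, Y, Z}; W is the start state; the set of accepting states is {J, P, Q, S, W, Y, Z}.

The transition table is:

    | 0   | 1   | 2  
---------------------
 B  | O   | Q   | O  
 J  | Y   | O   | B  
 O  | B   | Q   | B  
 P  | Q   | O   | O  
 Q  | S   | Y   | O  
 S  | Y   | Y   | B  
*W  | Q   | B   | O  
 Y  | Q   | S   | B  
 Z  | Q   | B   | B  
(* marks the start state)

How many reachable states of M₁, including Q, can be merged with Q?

States {J,P,Z} cannot be reached from the start state, so discard them.
Initial partition by acceptance: {Q,S,W,Y} | {B,O}.
Split {Q,S,W,Y} by δ(·,1) → {Q,S,Y} and {W}.
Stable partition: {Q,S,Y} | {B,O} | {W} — 3 equivalence classes.
The equivalence class containing Q is {Q,S,Y}, of size 3.

3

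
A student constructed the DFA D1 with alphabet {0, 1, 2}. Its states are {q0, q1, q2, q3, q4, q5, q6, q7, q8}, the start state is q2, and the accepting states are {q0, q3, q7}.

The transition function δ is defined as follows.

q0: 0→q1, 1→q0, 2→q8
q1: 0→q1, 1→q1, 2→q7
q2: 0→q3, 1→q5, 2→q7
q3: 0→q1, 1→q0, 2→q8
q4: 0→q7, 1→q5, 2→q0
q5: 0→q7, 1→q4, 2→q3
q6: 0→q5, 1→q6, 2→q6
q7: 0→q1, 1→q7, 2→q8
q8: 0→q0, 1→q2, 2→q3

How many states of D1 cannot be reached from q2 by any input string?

Starting at q2 and following transitions, the reachable set is {q0, q1, q2, q3, q4, q5, q7, q8}. That leaves q6 unreachable — 1 in total.

1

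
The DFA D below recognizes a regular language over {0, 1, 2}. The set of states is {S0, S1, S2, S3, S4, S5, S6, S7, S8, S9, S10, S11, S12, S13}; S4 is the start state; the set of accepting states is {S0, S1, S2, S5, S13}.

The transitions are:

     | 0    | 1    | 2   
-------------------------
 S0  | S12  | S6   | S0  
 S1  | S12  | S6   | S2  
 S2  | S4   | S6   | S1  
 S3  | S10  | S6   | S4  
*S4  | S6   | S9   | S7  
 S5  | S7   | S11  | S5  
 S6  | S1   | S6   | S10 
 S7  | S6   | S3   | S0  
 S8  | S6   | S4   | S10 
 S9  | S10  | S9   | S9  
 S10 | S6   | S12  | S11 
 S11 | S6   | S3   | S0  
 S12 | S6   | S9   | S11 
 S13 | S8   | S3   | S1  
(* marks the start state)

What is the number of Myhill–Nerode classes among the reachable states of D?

States {S5,S8,S13} cannot be reached from the start state, so discard them.
P0 = {S0,S1,S2} | {S3,S4,S6,S7,S9,S10,S11,S12}.
On input 0, block {S3,S4,S6,S7,S9,S10,S11,S12} splits into {S3,S4,S7,S9,S10,S11,S12} and {S6}.
Refine {S3,S4,S7,S9,S10,S11,S12} on symbol 0: members go to different blocks, giving {S4,S7,S10,S11,S12} and {S3,S9}.
Split {S4,S7,S10,S11,S12} by δ(·,1) → {S4,S7,S11,S12} and {S10}.
Refine {S4,S7,S11,S12} on symbol 2: members go to different blocks, giving {S4,S12} and {S7,S11}.
Refine {S3,S9} on symbol 1: members go to different blocks, giving {S3} and {S9}.
The partition is now stable with 7 blocks: {S0,S1,S2} | {S4,S12} | {S6} | {S3} | {S10} | {S7,S11} | {S9}.

7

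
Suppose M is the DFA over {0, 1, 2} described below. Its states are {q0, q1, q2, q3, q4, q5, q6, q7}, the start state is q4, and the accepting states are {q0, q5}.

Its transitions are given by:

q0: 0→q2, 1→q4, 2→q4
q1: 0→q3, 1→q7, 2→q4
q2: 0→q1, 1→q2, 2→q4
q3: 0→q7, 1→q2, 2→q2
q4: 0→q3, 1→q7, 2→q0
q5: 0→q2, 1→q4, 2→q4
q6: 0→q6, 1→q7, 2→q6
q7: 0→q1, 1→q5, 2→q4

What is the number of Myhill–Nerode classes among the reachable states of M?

6

First remove the unreachable states {q6}; 7 states remain.
Initial partition by acceptance: {q0,q5} | {q1,q2,q3,q4,q7}.
Refine {q1,q2,q3,q4,q7} on symbol 1: members go to different blocks, giving {q1,q2,q3,q4} and {q7}.
Refine {q1,q2,q3,q4} on symbol 0: members go to different blocks, giving {q1,q2,q4} and {q3}.
Refine {q1,q2,q4} on symbol 0: members go to different blocks, giving {q1,q4} and {q2}.
On input 2, block {q1,q4} splits into {q1} and {q4}.
Stable partition: {q0,q5} | {q1} | {q7} | {q3} | {q2} | {q4} — 6 equivalence classes.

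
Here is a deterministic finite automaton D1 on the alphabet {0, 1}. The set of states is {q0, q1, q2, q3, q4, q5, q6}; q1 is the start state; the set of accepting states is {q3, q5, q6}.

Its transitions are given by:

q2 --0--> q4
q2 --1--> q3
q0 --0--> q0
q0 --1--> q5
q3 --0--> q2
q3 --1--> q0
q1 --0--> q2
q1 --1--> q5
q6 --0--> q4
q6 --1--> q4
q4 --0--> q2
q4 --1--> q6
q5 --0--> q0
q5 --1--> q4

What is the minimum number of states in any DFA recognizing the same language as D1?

Initial partition by acceptance: {q3,q5,q6} | {q0,q1,q2,q4}.
Stable partition: {q3,q5,q6} | {q0,q1,q2,q4} — 2 equivalence classes.

2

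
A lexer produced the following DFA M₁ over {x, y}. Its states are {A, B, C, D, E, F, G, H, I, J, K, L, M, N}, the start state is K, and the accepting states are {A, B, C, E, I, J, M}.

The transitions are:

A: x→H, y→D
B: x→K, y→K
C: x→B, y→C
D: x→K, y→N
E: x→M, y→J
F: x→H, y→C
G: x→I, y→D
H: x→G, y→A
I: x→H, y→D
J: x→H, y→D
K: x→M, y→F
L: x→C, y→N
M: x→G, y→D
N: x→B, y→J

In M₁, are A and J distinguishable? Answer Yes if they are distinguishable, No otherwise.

First remove the unreachable states {E,L}; 12 states remain.
P0 = {A,B,C,I,J,M} | {D,F,G,H,K,N}.
Split {A,B,C,I,J,M} by δ(·,x) → {A,B,I,J,M} and {C}.
On input x, block {D,F,G,H,K,N} splits into {D,F,H} and {G,K,N}.
On input x, block {A,B,I,J,M} splits into {A,I,J} and {B,M}.
Refine {D,F,H} on symbol x: members go to different blocks, giving {D,H} and {F}.
Refine {D,H} on symbol y: members go to different blocks, giving {D} and {H}.
Split {G,K,N} by δ(·,x) → {K,N} and {G}.
Refine {K,N} on symbol y: members go to different blocks, giving {K} and {N}.
On input x, block {B,M} splits into {B} and {M}.
No further refinement is possible. Final partition (10 blocks): {A,I,J} | {D} | {C} | {K} | {B} | {F} | {H} | {G} | {N} | {M}.
A and J lie in the same block of the stable partition, so they are equivalent — no string distinguishes them.

No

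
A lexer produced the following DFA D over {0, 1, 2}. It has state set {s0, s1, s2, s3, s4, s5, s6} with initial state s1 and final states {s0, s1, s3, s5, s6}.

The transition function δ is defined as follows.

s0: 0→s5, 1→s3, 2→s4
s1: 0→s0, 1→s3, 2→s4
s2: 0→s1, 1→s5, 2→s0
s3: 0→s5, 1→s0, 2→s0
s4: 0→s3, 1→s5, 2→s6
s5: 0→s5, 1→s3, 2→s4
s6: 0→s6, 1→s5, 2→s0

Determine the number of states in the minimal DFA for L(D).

States {s2} cannot be reached from the start state, so discard them.
Initial partition by acceptance: {s0,s1,s3,s5,s6} | {s4}.
Refine {s0,s1,s3,s5,s6} on symbol 2: members go to different blocks, giving {s0,s1,s5} and {s3,s6}.
Refine {s3,s6} on symbol 0: members go to different blocks, giving {s3} and {s6}.
The partition is now stable with 4 blocks: {s0,s1,s5} | {s4} | {s3} | {s6}.

4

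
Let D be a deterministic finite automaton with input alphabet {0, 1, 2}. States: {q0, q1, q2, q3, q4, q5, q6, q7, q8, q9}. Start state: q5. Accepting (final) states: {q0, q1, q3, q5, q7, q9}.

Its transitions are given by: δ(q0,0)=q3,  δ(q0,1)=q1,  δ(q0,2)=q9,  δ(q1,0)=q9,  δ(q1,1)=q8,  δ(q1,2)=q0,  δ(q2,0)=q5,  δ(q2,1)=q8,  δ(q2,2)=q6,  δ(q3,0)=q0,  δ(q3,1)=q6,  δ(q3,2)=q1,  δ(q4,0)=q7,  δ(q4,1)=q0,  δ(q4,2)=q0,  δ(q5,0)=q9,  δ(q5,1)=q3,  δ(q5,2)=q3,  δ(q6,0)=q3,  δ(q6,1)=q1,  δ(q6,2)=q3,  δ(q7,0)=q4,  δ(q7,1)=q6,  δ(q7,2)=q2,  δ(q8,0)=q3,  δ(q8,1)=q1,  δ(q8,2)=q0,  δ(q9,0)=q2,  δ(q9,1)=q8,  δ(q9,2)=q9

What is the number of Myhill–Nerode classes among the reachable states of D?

8

First remove the unreachable states {q4,q7}; 8 states remain.
P0 = {q0,q1,q3,q5,q9} | {q2,q6,q8}.
Refine {q0,q1,q3,q5,q9} on symbol 0: members go to different blocks, giving {q0,q1,q3,q5} and {q9}.
Refine {q0,q1,q3,q5} on symbol 0: members go to different blocks, giving {q0,q3} and {q1,q5}.
On input 1, block {q0,q3} splits into {q0} and {q3}.
On input 0, block {q2,q6,q8} splits into {q6,q8} and {q2}.
Refine {q6,q8} on symbol 2: members go to different blocks, giving {q6} and {q8}.
On input 1, block {q1,q5} splits into {q1} and {q5}.
No further refinement is possible. Final partition (8 blocks): {q0} | {q6} | {q9} | {q1} | {q3} | {q2} | {q8} | {q5}.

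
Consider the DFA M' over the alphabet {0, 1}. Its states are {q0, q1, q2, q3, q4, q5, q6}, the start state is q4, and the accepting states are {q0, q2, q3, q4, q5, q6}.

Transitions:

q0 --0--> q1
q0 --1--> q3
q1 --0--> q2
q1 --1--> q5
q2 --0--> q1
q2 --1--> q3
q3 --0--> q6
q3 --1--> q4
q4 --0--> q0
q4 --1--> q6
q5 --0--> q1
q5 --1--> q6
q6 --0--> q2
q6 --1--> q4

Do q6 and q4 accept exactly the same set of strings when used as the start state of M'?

Every state is reachable, so we keep all 7.
Start with accepting vs non-accepting: {q0,q2,q3,q4,q5,q6} | {q1}.
Split {q0,q2,q3,q4,q5,q6} by δ(·,0) → {q0,q2,q5} and {q3,q4,q6}.
On input 0, block {q3,q4,q6} splits into {q4,q6} and {q3}.
Split {q0,q2,q5} by δ(·,1) → {q0,q2} and {q5}.
The partition is now stable with 5 blocks: {q0,q2} | {q1} | {q4,q6} | {q3} | {q5}.
q6 and q4 lie in the same block of the stable partition, so they are equivalent — no string distinguishes them.

Yes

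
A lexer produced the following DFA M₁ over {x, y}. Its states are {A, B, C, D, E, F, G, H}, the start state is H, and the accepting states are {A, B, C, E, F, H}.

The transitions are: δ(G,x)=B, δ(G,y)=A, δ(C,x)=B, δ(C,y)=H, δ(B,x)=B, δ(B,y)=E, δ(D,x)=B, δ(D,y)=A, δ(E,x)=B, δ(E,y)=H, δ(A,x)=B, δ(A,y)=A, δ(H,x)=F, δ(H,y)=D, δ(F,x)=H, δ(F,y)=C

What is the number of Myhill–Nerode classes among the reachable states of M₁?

6

States {G} cannot be reached from the start state, so discard them.
Start with accepting vs non-accepting: {A,B,C,E,F,H} | {D}.
On input y, block {A,B,C,E,F,H} splits into {A,B,C,E,F} and {H}.
Refine {A,B,C,E,F} on symbol x: members go to different blocks, giving {A,B,C,E} and {F}.
On input y, block {A,B,C,E} splits into {A,B} and {C,E}.
Refine {A,B} on symbol y: members go to different blocks, giving {A} and {B}.
Stable partition: {A} | {D} | {H} | {F} | {C,E} | {B} — 6 equivalence classes.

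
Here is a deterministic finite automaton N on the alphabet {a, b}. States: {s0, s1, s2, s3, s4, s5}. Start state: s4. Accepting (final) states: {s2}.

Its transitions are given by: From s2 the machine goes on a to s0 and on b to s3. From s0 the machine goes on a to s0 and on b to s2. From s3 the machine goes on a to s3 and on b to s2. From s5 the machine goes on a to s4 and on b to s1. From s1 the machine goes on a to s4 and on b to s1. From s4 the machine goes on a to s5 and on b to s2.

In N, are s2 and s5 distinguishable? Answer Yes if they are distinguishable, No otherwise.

Yes

All states are reachable from the start state.
P0 = {s2} | {s0,s1,s3,s4,s5}.
On input b, block {s0,s1,s3,s4,s5} splits into {s0,s3,s4} and {s1,s5}.
On input a, block {s0,s3,s4} splits into {s0,s3} and {s4}.
Stable partition: {s2} | {s0,s3} | {s1,s5} | {s4} — 4 equivalence classes.
s2 and s5 end up in different blocks, so they are distinguishable. For instance, the string 'ε' is accepted from only s2.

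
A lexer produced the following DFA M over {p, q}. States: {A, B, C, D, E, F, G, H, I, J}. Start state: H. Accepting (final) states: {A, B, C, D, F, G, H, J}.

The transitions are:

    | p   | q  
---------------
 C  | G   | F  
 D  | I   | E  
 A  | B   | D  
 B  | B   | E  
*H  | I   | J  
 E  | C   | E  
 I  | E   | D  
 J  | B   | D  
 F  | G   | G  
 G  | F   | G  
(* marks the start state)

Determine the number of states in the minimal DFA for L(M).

7

First remove the unreachable states {A}; 9 states remain.
Initial partition by acceptance: {B,C,D,F,G,H,J} | {E,I}.
Refine {B,C,D,F,G,H,J} on symbol p: members go to different blocks, giving {B,C,F,G,J} and {D,H}.
On input q, block {B,C,F,G,J} splits into {C,F,G} and {B} and {J}.
Refine {E,I} on symbol p: members go to different blocks, giving {E} and {I}.
On input q, block {D,H} splits into {D} and {H}.
The partition is now stable with 7 blocks: {C,F,G} | {E} | {D} | {B} | {J} | {I} | {H}.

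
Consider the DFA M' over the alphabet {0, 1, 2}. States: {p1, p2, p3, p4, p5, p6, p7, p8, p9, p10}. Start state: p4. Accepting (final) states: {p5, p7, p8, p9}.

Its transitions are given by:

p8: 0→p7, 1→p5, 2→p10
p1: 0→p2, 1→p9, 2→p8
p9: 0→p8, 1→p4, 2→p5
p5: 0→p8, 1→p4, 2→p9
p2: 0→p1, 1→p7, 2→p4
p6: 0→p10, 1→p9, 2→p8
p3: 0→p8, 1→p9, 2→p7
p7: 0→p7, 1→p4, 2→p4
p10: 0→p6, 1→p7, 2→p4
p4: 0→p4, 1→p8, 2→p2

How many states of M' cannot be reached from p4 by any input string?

1

Starting at p4 and following transitions, the reachable set is {p1, p2, p4, p5, p6, p7, p8, p9, p10}. That leaves p3 unreachable — 1 in total.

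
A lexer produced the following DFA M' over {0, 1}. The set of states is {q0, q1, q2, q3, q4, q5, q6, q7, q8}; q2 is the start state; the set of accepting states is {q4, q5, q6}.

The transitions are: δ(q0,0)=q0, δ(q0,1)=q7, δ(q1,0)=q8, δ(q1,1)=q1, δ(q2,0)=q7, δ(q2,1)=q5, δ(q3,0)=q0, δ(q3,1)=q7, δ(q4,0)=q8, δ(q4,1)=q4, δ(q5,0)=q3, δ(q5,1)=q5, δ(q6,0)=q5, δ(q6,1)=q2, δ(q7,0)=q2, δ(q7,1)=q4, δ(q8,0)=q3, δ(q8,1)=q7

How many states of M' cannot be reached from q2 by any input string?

2

BFS from q2 reaches {q0, q2, q3, q4, q5, q7, q8}; the 2 state(s) q1, q6 are never visited.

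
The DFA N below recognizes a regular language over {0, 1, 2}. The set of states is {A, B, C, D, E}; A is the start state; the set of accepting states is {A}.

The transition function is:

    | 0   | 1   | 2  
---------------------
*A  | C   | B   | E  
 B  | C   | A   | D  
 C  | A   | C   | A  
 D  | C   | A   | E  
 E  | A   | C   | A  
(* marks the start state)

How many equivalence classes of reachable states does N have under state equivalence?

P0 = {A} | {B,C,D,E}.
On input 0, block {B,C,D,E} splits into {B,D} and {C,E}.
On input 2, block {B,D} splits into {B} and {D}.
Stable partition: {A} | {B} | {C,E} | {D} — 4 equivalence classes.

4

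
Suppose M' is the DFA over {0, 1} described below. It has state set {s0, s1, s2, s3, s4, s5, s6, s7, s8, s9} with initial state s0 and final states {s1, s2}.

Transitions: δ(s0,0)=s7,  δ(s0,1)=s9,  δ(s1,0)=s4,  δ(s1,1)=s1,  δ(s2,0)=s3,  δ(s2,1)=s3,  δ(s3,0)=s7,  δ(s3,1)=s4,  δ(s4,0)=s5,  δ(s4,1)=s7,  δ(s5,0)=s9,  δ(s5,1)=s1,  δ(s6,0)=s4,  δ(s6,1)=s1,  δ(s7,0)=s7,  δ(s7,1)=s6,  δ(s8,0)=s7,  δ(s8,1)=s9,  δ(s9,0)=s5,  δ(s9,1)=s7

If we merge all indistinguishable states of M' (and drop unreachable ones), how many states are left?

States {s2,s3,s8} cannot be reached from the start state, so discard them.
Start with accepting vs non-accepting: {s1} | {s0,s4,s5,s6,s7,s9}.
Refine {s0,s4,s5,s6,s7,s9} on symbol 1: members go to different blocks, giving {s0,s4,s7,s9} and {s5,s6}.
Split {s0,s4,s7,s9} by δ(·,0) → {s0,s7} and {s4,s9}.
Refine {s0,s7} on symbol 1: members go to different blocks, giving {s0} and {s7}.
No further refinement is possible. Final partition (5 blocks): {s1} | {s0} | {s5,s6} | {s4,s9} | {s7}.

5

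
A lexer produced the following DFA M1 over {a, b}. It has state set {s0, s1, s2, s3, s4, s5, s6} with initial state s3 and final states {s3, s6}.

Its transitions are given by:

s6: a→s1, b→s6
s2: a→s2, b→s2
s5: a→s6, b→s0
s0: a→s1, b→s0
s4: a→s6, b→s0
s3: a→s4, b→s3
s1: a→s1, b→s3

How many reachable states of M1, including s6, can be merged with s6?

1

Reachable states from the start: {s0,s1,s3,s4,s6}. Unreachable: {s2,s5} — drop them.
Start with accepting vs non-accepting: {s3,s6} | {s0,s1,s4}.
On input a, block {s0,s1,s4} splits into {s0,s1} and {s4}.
On input a, block {s3,s6} splits into {s3} and {s6}.
Refine {s0,s1} on symbol b: members go to different blocks, giving {s0} and {s1}.
Stable partition: {s3} | {s0} | {s4} | {s6} | {s1} — 5 equivalence classes.
The equivalence class containing s6 is {s6}, of size 1.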